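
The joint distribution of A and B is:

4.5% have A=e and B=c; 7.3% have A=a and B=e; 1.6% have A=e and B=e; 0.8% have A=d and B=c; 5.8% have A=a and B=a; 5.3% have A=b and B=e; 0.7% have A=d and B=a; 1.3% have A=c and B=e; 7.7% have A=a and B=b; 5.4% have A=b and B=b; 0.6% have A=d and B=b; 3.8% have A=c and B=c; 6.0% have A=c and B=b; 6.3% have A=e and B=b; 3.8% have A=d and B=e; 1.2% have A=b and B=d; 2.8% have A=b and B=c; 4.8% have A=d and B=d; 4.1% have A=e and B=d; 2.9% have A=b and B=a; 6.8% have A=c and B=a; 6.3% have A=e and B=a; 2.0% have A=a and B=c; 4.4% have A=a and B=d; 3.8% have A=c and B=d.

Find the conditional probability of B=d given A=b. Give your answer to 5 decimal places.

0.06818

P(A=b) = 0.029 + 0.054 + 0.028 + 0.012 + 0.053 = 0.176.
P(B=d | A=b) = 0.012/0.176 = 0.06818.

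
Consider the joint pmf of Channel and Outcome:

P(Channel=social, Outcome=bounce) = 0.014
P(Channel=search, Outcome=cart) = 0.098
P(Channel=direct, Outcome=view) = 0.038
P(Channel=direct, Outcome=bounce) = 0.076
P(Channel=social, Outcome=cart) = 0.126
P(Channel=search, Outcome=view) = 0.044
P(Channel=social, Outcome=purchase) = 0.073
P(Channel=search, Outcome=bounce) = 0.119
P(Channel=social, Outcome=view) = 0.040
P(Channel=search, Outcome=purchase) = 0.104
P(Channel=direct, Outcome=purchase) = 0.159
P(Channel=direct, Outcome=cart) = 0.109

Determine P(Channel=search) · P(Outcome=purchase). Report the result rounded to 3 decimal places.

0.123

P(Channel=search) = 0.119 + 0.044 + 0.098 + 0.104 = 0.365.
P(Outcome=purchase) = 0.104 + 0.073 + 0.159 = 0.336.
Product: 0.365 × 0.336 = 0.123.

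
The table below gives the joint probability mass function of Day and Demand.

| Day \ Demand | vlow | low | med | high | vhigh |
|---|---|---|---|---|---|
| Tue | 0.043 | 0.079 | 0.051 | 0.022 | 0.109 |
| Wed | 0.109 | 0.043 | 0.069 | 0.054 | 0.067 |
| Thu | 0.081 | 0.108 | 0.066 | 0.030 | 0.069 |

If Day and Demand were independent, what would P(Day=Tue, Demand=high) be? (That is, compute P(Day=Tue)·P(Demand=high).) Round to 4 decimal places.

P(Day=Tue) = 0.043 + 0.079 + 0.051 + 0.022 + 0.109 = 0.304.
P(Demand=high) = 0.022 + 0.054 + 0.030 = 0.106.
Product: 0.304 × 0.106 = 0.0322.

0.0322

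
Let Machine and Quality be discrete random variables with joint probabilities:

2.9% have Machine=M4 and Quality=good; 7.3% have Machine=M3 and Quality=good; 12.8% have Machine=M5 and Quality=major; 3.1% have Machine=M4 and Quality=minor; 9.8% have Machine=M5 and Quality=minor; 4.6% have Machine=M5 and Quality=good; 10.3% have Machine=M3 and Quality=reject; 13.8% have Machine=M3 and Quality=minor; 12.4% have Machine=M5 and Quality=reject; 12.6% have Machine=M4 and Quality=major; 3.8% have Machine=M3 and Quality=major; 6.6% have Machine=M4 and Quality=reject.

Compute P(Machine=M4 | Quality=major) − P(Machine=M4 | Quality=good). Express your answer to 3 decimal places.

0.236

P(Quality=major) = 0.038 + 0.126 + 0.128 = 0.292; P(Machine=M4 | Quality=major) = 0.126/0.292 = 0.4315.
P(Quality=good) = 0.073 + 0.029 + 0.046 = 0.148; P(Machine=M4 | Quality=good) = 0.029/0.148 = 0.1959.
Difference = 0.236.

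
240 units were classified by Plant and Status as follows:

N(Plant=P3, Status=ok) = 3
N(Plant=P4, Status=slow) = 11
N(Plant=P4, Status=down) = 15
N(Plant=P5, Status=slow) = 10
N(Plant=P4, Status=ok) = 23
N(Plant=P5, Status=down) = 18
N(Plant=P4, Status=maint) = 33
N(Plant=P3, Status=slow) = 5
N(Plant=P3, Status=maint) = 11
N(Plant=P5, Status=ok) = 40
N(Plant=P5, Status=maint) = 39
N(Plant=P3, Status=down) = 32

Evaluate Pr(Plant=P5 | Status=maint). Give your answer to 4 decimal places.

0.4699

Total with Status=maint: 11 + 33 + 39 = 83.
P(Plant=P5 | Status=maint) = 39/83 = 0.4699.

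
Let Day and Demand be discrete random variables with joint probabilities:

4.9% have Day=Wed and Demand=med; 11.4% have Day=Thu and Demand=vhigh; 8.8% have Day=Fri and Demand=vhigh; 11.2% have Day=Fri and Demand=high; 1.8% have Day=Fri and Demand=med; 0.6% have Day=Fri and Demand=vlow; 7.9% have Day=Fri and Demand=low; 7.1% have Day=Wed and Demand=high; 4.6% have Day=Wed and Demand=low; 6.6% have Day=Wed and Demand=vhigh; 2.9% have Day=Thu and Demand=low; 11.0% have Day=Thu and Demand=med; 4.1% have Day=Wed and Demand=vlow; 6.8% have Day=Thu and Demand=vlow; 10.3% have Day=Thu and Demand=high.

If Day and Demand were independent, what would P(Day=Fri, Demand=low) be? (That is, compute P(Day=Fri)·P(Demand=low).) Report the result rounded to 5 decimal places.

0.04666

P(Day=Fri) = 0.006 + 0.079 + 0.018 + 0.112 + 0.088 = 0.303.
P(Demand=low) = 0.046 + 0.029 + 0.079 = 0.154.
Product: 0.303 × 0.154 = 0.04666.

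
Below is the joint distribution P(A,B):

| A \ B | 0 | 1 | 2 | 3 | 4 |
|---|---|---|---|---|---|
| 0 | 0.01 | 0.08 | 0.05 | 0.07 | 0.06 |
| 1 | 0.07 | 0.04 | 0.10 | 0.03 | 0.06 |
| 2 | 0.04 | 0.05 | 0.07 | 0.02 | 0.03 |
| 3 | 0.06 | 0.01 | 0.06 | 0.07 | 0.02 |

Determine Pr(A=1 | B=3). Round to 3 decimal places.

P(B=3) = 0.07 + 0.03 + 0.02 + 0.07 = 0.19.
P(A=1 | B=3) = 0.03/0.19 = 0.158.

0.158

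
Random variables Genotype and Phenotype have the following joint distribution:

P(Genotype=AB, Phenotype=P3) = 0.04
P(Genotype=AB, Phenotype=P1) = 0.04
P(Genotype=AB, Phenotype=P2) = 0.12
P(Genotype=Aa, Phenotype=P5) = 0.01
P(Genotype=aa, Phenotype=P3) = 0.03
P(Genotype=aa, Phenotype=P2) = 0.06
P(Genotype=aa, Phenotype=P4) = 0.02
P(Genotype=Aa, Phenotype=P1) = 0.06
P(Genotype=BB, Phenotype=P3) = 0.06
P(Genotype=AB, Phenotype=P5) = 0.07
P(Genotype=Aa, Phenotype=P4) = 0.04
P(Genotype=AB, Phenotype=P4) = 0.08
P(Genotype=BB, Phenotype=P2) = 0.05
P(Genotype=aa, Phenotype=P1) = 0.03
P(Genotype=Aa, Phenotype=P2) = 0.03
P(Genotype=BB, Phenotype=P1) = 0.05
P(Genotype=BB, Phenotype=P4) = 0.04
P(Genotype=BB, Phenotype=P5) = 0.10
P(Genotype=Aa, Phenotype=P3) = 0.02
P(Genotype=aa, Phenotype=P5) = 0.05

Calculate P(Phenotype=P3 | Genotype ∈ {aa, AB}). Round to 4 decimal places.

P(Genotype=aa) = 0.03 + 0.06 + 0.03 + 0.02 + 0.05 = 0.19.
P(Genotype=AB) = 0.04 + 0.12 + 0.04 + 0.08 + 0.07 = 0.35.
P(Genotype ∈ {aa, AB}) = 0.19 + 0.35 = 0.54; P(Phenotype=P3, Genotype ∈ {aa, AB}) = 0.03 + 0.04 = 0.07.
P(Phenotype=P3 | Genotype ∈ {aa, AB}) = 0.07/0.54 = 0.1296.

0.1296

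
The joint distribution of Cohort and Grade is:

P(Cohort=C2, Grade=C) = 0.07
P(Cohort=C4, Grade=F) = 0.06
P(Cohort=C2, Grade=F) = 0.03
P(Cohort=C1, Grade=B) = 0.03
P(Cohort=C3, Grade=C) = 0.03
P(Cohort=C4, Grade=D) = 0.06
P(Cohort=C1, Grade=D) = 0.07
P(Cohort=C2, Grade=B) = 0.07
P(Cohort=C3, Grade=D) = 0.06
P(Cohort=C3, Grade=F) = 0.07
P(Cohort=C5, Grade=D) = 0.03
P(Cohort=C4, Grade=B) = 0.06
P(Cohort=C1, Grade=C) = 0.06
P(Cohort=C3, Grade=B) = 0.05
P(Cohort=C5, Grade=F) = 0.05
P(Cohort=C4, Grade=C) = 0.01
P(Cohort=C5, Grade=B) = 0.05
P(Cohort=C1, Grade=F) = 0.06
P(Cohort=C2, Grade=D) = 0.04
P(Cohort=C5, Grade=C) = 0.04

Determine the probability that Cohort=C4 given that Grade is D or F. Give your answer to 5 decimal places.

0.22642

P(Grade=D) = 0.07 + 0.04 + 0.06 + 0.06 + 0.03 = 0.26.
P(Grade=F) = 0.06 + 0.03 + 0.07 + 0.06 + 0.05 = 0.27.
P(Grade ∈ {D, F}) = 0.26 + 0.27 = 0.53; P(Cohort=C4, Grade ∈ {D, F}) = 0.06 + 0.06 = 0.12.
P(Cohort=C4 | Grade ∈ {D, F}) = 0.12/0.53 = 0.22642.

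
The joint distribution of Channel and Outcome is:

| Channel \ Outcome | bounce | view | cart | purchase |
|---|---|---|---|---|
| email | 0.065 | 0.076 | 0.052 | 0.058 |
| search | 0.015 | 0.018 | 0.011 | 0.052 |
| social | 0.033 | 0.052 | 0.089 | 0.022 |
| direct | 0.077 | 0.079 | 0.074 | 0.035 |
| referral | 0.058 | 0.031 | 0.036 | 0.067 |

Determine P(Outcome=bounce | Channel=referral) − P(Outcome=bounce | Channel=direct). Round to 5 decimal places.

P(Channel=referral) = 0.058 + 0.031 + 0.036 + 0.067 = 0.192; P(Outcome=bounce | Channel=referral) = 0.058/0.192 = 0.302083.
P(Channel=direct) = 0.077 + 0.079 + 0.074 + 0.035 = 0.265; P(Outcome=bounce | Channel=direct) = 0.077/0.265 = 0.290566.
Difference = 0.01152.

0.01152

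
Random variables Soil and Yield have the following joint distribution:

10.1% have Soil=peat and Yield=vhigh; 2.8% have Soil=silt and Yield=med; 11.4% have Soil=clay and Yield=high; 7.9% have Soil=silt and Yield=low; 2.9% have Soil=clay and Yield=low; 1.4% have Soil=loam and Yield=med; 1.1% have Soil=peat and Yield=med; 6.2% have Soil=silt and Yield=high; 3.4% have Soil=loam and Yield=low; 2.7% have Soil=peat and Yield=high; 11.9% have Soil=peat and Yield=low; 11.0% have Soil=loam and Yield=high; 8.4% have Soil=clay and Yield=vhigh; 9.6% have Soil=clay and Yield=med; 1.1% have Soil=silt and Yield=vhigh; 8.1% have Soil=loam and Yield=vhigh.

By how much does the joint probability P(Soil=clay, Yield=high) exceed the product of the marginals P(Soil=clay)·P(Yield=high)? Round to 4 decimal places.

P(Soil=clay) = 0.029 + 0.096 + 0.114 + 0.084 = 0.323.
P(Yield=high) = 0.110 + 0.114 + 0.062 + 0.027 = 0.313.
P(Soil=clay, Yield=high) − P(Soil=clay)P(Yield=high) = 0.114 − 0.323×0.313 = 0.0129.

0.0129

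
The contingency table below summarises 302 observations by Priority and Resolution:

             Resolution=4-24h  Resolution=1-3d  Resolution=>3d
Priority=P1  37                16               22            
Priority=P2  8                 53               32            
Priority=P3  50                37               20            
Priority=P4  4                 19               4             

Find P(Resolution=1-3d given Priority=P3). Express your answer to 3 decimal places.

Total with Priority=P3: 50 + 37 + 20 = 107.
P(Resolution=1-3d | Priority=P3) = 37/107 = 0.346.

0.346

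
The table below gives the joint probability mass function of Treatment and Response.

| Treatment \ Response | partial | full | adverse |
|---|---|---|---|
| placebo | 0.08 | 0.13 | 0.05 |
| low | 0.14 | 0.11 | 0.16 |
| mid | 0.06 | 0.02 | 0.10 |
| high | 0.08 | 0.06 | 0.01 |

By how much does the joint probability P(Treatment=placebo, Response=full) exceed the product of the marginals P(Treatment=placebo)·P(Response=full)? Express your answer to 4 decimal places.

0.0468

P(Treatment=placebo) = 0.08 + 0.13 + 0.05 = 0.26.
P(Response=full) = 0.13 + 0.11 + 0.02 + 0.06 = 0.32.
P(Treatment=placebo, Response=full) − P(Treatment=placebo)P(Response=full) = 0.13 − 0.26×0.32 = 0.0468.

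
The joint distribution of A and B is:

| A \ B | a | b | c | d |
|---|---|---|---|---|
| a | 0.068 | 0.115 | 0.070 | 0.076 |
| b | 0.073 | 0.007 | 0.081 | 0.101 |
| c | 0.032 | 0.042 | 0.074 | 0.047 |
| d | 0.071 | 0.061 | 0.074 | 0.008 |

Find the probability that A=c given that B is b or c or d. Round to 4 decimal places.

0.2156

P(B=b) = 0.115 + 0.007 + 0.042 + 0.061 = 0.225.
P(B=c) = 0.070 + 0.081 + 0.074 + 0.074 = 0.299.
P(B=d) = 0.076 + 0.101 + 0.047 + 0.008 = 0.232.
P(B ∈ {b, c, d}) = 0.225 + 0.299 + 0.232 = 0.756; P(A=c, B ∈ {b, c, d}) = 0.042 + 0.074 + 0.047 = 0.163.
P(A=c | B ∈ {b, c, d}) = 0.163/0.756 = 0.2156.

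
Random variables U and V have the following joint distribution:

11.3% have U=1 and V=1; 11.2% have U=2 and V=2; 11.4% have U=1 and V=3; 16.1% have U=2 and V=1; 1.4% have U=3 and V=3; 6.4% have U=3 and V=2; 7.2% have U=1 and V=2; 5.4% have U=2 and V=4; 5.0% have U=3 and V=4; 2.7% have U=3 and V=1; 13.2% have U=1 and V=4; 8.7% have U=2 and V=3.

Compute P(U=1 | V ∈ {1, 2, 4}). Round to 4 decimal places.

P(V=1) = 0.113 + 0.161 + 0.027 = 0.301.
P(V=2) = 0.072 + 0.112 + 0.064 = 0.248.
P(V=4) = 0.132 + 0.054 + 0.050 = 0.236.
P(V ∈ {1, 2, 4}) = 0.301 + 0.248 + 0.236 = 0.785; P(U=1, V ∈ {1, 2, 4}) = 0.113 + 0.072 + 0.132 = 0.317.
P(U=1 | V ∈ {1, 2, 4}) = 0.317/0.785 = 0.4038.

0.4038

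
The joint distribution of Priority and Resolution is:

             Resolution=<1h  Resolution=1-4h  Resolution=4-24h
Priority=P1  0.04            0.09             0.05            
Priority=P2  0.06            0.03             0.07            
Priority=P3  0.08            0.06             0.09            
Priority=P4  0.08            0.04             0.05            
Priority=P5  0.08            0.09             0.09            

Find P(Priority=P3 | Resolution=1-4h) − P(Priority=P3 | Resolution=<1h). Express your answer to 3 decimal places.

-0.042

P(Resolution=1-4h) = 0.09 + 0.03 + 0.06 + 0.04 + 0.09 = 0.31; P(Priority=P3 | Resolution=1-4h) = 0.06/0.31 = 0.1935.
P(Resolution=<1h) = 0.04 + 0.06 + 0.08 + 0.08 + 0.08 = 0.34; P(Priority=P3 | Resolution=<1h) = 0.08/0.34 = 0.2353.
Difference = -0.042.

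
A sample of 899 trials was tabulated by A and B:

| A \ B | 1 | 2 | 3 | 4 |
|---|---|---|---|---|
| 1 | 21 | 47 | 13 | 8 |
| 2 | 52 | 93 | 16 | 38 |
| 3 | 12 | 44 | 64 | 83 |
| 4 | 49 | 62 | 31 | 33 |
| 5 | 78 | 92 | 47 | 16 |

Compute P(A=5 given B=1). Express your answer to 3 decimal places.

Total with B=1: 21 + 52 + 12 + 49 + 78 = 212.
P(A=5 | B=1) = 78/212 = 0.368.

0.368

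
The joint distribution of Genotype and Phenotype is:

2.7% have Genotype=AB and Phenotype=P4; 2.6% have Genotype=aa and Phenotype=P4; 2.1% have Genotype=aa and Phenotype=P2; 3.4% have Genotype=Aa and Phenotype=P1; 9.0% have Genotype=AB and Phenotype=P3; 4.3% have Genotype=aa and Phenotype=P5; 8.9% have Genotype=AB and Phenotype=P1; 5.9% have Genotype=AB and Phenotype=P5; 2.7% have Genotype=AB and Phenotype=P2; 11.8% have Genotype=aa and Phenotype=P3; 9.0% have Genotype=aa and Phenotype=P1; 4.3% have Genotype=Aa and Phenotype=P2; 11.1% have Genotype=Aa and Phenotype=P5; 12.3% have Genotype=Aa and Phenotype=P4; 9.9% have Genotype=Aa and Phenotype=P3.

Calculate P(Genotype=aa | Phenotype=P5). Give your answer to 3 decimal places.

0.202

P(Phenotype=P5) = 0.111 + 0.043 + 0.059 = 0.213.
P(Genotype=aa | Phenotype=P5) = 0.043/0.213 = 0.202.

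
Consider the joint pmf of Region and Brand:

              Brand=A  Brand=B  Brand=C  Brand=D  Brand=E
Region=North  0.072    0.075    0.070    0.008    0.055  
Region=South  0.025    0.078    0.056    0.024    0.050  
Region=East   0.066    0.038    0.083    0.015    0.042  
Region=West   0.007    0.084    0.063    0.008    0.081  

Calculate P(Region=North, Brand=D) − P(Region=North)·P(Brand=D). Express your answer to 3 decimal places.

P(Region=North) = 0.072 + 0.075 + 0.070 + 0.008 + 0.055 = 0.280.
P(Brand=D) = 0.008 + 0.024 + 0.015 + 0.008 = 0.055.
P(Region=North, Brand=D) − P(Region=North)P(Brand=D) = 0.008 − 0.280×0.055 = -0.007.

-0.007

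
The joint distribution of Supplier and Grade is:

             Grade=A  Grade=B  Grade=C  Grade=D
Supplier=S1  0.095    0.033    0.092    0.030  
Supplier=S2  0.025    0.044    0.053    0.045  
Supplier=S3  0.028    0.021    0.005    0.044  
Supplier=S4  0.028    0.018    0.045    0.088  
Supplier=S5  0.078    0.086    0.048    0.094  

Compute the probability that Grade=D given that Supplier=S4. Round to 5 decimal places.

0.49162

P(Supplier=S4) = 0.028 + 0.018 + 0.045 + 0.088 = 0.179.
P(Grade=D | Supplier=S4) = 0.088/0.179 = 0.49162.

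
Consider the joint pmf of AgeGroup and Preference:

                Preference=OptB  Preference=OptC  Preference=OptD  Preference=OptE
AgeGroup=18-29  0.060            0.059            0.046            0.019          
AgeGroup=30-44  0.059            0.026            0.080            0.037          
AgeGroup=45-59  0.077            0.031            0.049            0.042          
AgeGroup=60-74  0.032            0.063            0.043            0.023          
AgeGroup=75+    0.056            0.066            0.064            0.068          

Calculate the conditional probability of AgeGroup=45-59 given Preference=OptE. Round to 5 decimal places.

0.22222

P(Preference=OptE) = 0.019 + 0.037 + 0.042 + 0.023 + 0.068 = 0.189.
P(AgeGroup=45-59 | Preference=OptE) = 0.042/0.189 = 0.22222.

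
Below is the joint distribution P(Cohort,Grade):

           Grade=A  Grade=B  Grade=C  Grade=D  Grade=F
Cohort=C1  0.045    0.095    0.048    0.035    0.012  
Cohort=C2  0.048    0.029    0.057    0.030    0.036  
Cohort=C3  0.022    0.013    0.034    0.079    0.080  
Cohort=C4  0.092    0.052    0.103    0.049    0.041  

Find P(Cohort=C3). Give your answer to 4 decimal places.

0.2280

P(Cohort=C3) = 0.022 + 0.013 + 0.034 + 0.079 + 0.080 = 0.228.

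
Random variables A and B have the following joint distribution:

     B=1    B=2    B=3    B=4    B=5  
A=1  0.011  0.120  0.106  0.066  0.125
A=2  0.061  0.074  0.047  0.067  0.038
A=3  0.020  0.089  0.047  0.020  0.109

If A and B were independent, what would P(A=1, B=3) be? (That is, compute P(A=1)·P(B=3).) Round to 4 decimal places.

P(A=1) = 0.011 + 0.120 + 0.106 + 0.066 + 0.125 = 0.428.
P(B=3) = 0.106 + 0.047 + 0.047 = 0.200.
Product: 0.428 × 0.200 = 0.0856.

0.0856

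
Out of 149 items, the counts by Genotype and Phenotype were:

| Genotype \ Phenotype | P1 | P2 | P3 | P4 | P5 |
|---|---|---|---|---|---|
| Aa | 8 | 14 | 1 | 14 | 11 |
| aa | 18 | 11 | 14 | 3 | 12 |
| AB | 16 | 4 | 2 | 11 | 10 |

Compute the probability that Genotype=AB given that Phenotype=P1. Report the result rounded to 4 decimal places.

0.3810

Total with Phenotype=P1: 8 + 18 + 16 = 42.
P(Genotype=AB | Phenotype=P1) = 16/42 = 0.3810.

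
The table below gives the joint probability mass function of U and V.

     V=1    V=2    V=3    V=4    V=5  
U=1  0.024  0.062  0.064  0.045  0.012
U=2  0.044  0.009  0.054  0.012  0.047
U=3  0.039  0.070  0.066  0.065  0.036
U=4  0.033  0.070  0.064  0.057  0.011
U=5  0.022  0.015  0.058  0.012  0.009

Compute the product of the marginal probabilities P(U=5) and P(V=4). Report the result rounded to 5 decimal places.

0.02216

P(U=5) = 0.022 + 0.015 + 0.058 + 0.012 + 0.009 = 0.116.
P(V=4) = 0.045 + 0.012 + 0.065 + 0.057 + 0.012 = 0.191.
Product: 0.116 × 0.191 = 0.02216.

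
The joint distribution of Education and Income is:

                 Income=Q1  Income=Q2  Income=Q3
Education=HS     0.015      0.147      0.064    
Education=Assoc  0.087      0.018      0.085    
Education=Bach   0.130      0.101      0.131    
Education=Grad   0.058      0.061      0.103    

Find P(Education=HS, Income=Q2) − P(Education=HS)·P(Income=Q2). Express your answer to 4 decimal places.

0.0731

P(Education=HS) = 0.015 + 0.147 + 0.064 = 0.226.
P(Income=Q2) = 0.147 + 0.018 + 0.101 + 0.061 = 0.327.
P(Education=HS, Income=Q2) − P(Education=HS)P(Income=Q2) = 0.147 − 0.226×0.327 = 0.0731.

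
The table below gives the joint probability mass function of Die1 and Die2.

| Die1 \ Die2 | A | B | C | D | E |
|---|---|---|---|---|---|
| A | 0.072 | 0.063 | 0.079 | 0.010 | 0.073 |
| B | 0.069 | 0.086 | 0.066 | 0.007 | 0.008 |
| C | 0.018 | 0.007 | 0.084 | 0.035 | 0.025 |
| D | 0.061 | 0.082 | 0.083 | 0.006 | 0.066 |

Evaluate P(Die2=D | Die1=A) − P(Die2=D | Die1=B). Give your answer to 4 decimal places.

0.0040

P(Die1=A) = 0.072 + 0.063 + 0.079 + 0.010 + 0.073 = 0.297; P(Die2=D | Die1=A) = 0.010/0.297 = 0.03367.
P(Die1=B) = 0.069 + 0.086 + 0.066 + 0.007 + 0.008 = 0.236; P(Die2=D | Die1=B) = 0.007/0.236 = 0.02966.
Difference = 0.0040.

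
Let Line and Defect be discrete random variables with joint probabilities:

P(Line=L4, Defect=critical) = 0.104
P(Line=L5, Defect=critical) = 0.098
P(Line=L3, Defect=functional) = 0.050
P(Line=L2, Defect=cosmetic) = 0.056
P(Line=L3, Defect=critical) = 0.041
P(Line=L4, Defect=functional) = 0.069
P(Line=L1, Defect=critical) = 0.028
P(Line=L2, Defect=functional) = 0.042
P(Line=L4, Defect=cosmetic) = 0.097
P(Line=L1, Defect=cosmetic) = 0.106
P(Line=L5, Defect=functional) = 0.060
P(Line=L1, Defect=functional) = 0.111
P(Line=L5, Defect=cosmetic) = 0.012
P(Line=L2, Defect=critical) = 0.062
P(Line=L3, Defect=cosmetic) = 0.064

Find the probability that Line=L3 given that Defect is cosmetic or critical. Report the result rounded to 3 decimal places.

P(Defect=cosmetic) = 0.106 + 0.056 + 0.064 + 0.097 + 0.012 = 0.335.
P(Defect=critical) = 0.028 + 0.062 + 0.041 + 0.104 + 0.098 = 0.333.
P(Defect ∈ {cosmetic, critical}) = 0.335 + 0.333 = 0.668; P(Line=L3, Defect ∈ {cosmetic, critical}) = 0.064 + 0.041 = 0.105.
P(Line=L3 | Defect ∈ {cosmetic, critical}) = 0.105/0.668 = 0.157.

0.157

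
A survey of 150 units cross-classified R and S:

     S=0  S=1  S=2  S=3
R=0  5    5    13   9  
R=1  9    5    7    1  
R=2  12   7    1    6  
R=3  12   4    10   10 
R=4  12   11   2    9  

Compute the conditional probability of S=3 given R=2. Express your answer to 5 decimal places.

0.23077

Total with R=2: 12 + 7 + 1 + 6 = 26.
P(S=3 | R=2) = 6/26 = 0.23077.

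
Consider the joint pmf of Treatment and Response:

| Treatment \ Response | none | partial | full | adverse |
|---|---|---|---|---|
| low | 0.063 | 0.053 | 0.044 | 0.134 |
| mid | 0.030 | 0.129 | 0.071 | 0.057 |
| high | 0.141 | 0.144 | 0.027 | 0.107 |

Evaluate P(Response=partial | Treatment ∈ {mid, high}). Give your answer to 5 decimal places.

0.38669

P(Treatment=mid) = 0.030 + 0.129 + 0.071 + 0.057 = 0.287.
P(Treatment=high) = 0.141 + 0.144 + 0.027 + 0.107 = 0.419.
P(Treatment ∈ {mid, high}) = 0.287 + 0.419 = 0.706; P(Response=partial, Treatment ∈ {mid, high}) = 0.129 + 0.144 = 0.273.
P(Response=partial | Treatment ∈ {mid, high}) = 0.273/0.706 = 0.38669.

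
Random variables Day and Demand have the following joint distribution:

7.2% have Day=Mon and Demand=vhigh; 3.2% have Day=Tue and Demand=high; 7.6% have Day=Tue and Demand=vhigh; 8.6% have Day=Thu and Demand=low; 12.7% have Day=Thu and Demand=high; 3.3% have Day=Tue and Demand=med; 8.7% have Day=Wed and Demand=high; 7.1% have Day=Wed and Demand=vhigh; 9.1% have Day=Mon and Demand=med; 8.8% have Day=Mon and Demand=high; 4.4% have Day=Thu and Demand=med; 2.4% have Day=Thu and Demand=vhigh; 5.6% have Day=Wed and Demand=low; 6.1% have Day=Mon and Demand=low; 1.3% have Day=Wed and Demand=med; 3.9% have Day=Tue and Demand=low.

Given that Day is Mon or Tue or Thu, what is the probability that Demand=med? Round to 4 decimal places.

P(Day=Mon) = 0.061 + 0.091 + 0.088 + 0.072 = 0.312.
P(Day=Tue) = 0.039 + 0.033 + 0.032 + 0.076 = 0.180.
P(Day=Thu) = 0.086 + 0.044 + 0.127 + 0.024 = 0.281.
P(Day ∈ {Mon, Tue, Thu}) = 0.312 + 0.180 + 0.281 = 0.773; P(Demand=med, Day ∈ {Mon, Tue, Thu}) = 0.091 + 0.033 + 0.044 = 0.168.
P(Demand=med | Day ∈ {Mon, Tue, Thu}) = 0.168/0.773 = 0.2173.

0.2173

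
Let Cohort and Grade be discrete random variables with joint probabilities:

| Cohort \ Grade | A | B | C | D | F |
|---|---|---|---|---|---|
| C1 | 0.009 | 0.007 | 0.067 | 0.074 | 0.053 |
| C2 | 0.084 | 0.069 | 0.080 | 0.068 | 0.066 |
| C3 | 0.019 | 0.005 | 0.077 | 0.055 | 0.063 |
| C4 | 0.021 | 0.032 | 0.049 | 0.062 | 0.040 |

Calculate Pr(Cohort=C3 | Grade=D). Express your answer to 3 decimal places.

0.212

P(Grade=D) = 0.074 + 0.068 + 0.055 + 0.062 = 0.259.
P(Cohort=C3 | Grade=D) = 0.055/0.259 = 0.212.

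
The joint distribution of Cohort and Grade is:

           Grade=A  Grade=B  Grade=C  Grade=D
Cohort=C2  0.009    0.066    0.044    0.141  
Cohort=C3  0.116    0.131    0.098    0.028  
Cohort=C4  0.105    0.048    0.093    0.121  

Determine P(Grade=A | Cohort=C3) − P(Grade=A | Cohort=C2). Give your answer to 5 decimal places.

0.27638

P(Cohort=C3) = 0.116 + 0.131 + 0.098 + 0.028 = 0.373; P(Grade=A | Cohort=C3) = 0.116/0.373 = 0.310992.
P(Cohort=C2) = 0.009 + 0.066 + 0.044 + 0.141 = 0.260; P(Grade=A | Cohort=C2) = 0.009/0.260 = 0.034615.
Difference = 0.27638.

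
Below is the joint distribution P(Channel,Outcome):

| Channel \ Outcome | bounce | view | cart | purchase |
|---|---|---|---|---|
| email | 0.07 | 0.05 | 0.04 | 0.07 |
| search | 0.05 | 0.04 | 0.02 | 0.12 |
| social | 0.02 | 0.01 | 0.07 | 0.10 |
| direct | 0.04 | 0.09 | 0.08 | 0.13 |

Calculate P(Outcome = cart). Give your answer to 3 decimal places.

P(Outcome=cart) = 0.04 + 0.02 + 0.07 + 0.08 = 0.21.

0.210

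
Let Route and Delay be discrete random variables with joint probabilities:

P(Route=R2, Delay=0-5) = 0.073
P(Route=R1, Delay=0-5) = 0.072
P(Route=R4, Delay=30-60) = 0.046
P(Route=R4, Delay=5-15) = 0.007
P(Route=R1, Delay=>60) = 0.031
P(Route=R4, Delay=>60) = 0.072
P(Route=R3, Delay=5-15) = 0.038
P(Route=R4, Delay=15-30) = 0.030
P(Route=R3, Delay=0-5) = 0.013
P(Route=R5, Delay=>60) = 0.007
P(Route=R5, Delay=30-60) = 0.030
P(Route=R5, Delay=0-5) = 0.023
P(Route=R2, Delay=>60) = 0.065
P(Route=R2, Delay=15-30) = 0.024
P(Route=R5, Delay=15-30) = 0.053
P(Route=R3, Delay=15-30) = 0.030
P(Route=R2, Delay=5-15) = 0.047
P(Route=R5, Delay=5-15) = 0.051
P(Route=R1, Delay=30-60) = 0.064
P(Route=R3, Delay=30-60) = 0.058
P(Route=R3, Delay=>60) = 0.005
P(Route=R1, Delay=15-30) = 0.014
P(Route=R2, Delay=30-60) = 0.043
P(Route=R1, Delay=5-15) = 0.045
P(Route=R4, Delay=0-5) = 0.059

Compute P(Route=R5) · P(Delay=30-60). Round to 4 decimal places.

P(Route=R5) = 0.023 + 0.051 + 0.053 + 0.030 + 0.007 = 0.164.
P(Delay=30-60) = 0.064 + 0.043 + 0.058 + 0.046 + 0.030 = 0.241.
Product: 0.164 × 0.241 = 0.0395.

0.0395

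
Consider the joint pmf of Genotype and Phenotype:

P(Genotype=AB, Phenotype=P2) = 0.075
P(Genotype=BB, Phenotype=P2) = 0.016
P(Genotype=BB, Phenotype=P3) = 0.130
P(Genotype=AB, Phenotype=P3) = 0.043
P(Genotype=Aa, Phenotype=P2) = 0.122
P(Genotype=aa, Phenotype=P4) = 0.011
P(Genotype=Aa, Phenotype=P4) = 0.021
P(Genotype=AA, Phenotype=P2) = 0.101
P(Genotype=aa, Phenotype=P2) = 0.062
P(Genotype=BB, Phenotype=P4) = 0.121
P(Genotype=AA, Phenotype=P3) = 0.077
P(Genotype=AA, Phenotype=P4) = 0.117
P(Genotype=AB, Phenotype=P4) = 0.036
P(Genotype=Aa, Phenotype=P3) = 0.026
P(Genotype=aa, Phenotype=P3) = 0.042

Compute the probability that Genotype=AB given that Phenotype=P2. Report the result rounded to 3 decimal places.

0.199

P(Phenotype=P2) = 0.101 + 0.122 + 0.062 + 0.075 + 0.016 = 0.376.
P(Genotype=AB | Phenotype=P2) = 0.075/0.376 = 0.199.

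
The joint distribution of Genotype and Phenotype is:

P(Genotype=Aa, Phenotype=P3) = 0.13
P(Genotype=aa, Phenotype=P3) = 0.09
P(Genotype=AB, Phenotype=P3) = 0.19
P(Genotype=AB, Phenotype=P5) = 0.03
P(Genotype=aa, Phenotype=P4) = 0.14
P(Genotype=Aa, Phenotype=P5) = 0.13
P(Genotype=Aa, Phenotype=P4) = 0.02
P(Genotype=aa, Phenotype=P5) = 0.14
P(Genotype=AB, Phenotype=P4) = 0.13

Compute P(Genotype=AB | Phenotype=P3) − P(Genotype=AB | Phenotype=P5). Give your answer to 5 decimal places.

P(Phenotype=P3) = 0.13 + 0.09 + 0.19 = 0.41; P(Genotype=AB | Phenotype=P3) = 0.19/0.41 = 0.463415.
P(Phenotype=P5) = 0.13 + 0.14 + 0.03 = 0.30; P(Genotype=AB | Phenotype=P5) = 0.03/0.30 = 0.100000.
Difference = 0.36341.

0.36341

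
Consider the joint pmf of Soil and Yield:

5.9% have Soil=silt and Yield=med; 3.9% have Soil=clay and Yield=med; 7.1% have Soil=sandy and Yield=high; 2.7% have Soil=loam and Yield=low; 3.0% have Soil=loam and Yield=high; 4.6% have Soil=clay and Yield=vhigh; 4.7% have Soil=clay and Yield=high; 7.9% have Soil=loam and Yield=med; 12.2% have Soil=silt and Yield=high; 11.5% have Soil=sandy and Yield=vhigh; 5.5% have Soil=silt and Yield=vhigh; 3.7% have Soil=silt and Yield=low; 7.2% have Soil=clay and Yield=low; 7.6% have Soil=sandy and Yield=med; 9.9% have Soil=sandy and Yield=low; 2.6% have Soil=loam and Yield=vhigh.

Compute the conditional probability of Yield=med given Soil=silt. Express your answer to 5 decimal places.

P(Soil=silt) = 0.037 + 0.059 + 0.122 + 0.055 = 0.273.
P(Yield=med | Soil=silt) = 0.059/0.273 = 0.21612.

0.21612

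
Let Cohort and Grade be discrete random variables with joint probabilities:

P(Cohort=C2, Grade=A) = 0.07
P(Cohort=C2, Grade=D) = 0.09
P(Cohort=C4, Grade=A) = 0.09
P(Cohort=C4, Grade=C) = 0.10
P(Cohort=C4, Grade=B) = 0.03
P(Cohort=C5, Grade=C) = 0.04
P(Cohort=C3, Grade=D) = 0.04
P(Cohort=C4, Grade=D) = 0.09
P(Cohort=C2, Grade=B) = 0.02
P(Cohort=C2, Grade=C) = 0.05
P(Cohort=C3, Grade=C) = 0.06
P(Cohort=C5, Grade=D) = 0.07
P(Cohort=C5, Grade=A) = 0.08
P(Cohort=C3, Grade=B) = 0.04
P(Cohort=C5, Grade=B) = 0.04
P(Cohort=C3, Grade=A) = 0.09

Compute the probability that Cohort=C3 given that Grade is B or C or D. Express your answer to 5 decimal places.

0.20896

P(Grade=B) = 0.02 + 0.04 + 0.03 + 0.04 = 0.13.
P(Grade=C) = 0.05 + 0.06 + 0.10 + 0.04 = 0.25.
P(Grade=D) = 0.09 + 0.04 + 0.09 + 0.07 = 0.29.
P(Grade ∈ {B, C, D}) = 0.13 + 0.25 + 0.29 = 0.67; P(Cohort=C3, Grade ∈ {B, C, D}) = 0.04 + 0.06 + 0.04 = 0.14.
P(Cohort=C3 | Grade ∈ {B, C, D}) = 0.14/0.67 = 0.20896.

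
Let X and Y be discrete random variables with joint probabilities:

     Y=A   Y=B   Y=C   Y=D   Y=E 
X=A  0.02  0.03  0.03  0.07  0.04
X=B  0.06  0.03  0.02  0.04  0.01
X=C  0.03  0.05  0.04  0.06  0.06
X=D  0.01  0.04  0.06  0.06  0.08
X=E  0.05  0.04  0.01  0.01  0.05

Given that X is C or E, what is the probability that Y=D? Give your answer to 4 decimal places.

P(X=C) = 0.03 + 0.05 + 0.04 + 0.06 + 0.06 = 0.24.
P(X=E) = 0.05 + 0.04 + 0.01 + 0.01 + 0.05 = 0.16.
P(X ∈ {C, E}) = 0.24 + 0.16 = 0.40; P(Y=D, X ∈ {C, E}) = 0.06 + 0.01 = 0.07.
P(Y=D | X ∈ {C, E}) = 0.07/0.40 = 0.1750.

0.1750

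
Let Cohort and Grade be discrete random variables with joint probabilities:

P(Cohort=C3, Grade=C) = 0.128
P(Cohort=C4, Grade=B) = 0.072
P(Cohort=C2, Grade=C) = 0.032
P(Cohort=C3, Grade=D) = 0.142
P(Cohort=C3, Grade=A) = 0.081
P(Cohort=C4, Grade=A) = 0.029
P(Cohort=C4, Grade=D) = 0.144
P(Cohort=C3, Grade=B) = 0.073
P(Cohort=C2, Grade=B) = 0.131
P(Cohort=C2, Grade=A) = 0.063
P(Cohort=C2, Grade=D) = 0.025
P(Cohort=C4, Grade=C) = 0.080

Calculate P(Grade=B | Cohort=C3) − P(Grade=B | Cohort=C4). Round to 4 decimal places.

P(Cohort=C3) = 0.081 + 0.073 + 0.128 + 0.142 = 0.424; P(Grade=B | Cohort=C3) = 0.073/0.424 = 0.17217.
P(Cohort=C4) = 0.029 + 0.072 + 0.080 + 0.144 = 0.325; P(Grade=B | Cohort=C4) = 0.072/0.325 = 0.22154.
Difference = -0.0494.

-0.0494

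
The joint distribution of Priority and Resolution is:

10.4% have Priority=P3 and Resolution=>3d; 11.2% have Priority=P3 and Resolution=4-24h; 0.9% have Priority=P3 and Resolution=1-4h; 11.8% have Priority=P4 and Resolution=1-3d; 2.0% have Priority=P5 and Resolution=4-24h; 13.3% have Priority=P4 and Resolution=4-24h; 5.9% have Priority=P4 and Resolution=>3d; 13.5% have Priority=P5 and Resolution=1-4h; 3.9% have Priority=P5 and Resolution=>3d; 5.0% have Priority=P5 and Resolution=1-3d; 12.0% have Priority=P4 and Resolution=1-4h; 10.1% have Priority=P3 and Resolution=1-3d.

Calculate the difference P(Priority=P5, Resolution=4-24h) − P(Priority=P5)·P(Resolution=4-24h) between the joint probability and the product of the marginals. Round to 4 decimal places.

P(Priority=P5) = 0.135 + 0.020 + 0.050 + 0.039 = 0.244.
P(Resolution=4-24h) = 0.112 + 0.133 + 0.020 = 0.265.
P(Priority=P5, Resolution=4-24h) − P(Priority=P5)P(Resolution=4-24h) = 0.020 − 0.244×0.265 = -0.0447.

-0.0447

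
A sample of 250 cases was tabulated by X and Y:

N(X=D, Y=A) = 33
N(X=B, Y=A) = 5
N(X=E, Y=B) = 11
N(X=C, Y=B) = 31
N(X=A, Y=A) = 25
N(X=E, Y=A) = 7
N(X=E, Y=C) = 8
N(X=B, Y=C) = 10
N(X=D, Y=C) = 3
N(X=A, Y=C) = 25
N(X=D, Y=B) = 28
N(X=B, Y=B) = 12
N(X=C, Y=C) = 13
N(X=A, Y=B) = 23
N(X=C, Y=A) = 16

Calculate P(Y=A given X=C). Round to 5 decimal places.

Total with X=C: 16 + 31 + 13 = 60.
P(Y=A | X=C) = 16/60 = 0.26667.

0.26667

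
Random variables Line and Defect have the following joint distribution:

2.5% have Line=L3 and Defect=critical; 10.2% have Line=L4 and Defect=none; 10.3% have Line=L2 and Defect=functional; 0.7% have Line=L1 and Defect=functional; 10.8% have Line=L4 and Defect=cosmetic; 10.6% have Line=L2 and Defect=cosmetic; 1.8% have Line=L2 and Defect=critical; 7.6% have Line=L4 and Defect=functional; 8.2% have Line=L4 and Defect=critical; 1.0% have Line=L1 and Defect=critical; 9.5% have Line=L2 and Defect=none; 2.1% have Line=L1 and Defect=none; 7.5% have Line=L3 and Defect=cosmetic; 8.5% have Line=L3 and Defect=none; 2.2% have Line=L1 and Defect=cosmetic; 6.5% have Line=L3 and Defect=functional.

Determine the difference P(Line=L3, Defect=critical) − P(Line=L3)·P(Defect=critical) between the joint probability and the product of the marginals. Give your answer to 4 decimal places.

-0.0088

P(Line=L3) = 0.085 + 0.075 + 0.065 + 0.025 = 0.250.
P(Defect=critical) = 0.010 + 0.018 + 0.025 + 0.082 = 0.135.
P(Line=L3, Defect=critical) − P(Line=L3)P(Defect=critical) = 0.025 − 0.250×0.135 = -0.0088.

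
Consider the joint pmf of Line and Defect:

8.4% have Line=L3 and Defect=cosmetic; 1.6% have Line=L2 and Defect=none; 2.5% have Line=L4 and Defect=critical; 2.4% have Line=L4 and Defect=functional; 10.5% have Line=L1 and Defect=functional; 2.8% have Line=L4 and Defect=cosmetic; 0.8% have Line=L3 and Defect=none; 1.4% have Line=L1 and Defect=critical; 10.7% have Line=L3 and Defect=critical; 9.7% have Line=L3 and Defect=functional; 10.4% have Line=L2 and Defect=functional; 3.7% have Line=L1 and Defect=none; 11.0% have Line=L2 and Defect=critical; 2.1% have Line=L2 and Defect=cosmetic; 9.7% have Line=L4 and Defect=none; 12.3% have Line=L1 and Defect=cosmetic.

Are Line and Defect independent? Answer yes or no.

P(Line=L4) = 0.174 and P(Defect=none) = 0.158, so their product is 0.02749, but P(Line=L4, Defect=none) = 0.097. Since these differ, Line and Defect are not independent.

no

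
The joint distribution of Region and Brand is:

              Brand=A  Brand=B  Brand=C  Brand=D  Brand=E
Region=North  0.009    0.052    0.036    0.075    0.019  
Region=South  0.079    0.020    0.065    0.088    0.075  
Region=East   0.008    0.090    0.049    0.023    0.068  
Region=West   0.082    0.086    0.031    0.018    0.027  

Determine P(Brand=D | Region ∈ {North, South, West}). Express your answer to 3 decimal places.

P(Region=North) = 0.009 + 0.052 + 0.036 + 0.075 + 0.019 = 0.191.
P(Region=South) = 0.079 + 0.020 + 0.065 + 0.088 + 0.075 = 0.327.
P(Region=West) = 0.082 + 0.086 + 0.031 + 0.018 + 0.027 = 0.244.
P(Region ∈ {North, South, West}) = 0.191 + 0.327 + 0.244 = 0.762; P(Brand=D, Region ∈ {North, South, West}) = 0.075 + 0.088 + 0.018 = 0.181.
P(Brand=D | Region ∈ {North, South, West}) = 0.181/0.762 = 0.238.

0.238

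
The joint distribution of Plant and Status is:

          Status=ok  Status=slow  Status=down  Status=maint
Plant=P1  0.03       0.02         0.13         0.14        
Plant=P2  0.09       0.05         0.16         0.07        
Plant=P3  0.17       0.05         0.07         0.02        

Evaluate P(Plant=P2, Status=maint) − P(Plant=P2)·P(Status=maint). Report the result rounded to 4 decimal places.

P(Plant=P2) = 0.09 + 0.05 + 0.16 + 0.07 = 0.37.
P(Status=maint) = 0.14 + 0.07 + 0.02 = 0.23.
P(Plant=P2, Status=maint) − P(Plant=P2)P(Status=maint) = 0.07 − 0.37×0.23 = -0.0151.

-0.0151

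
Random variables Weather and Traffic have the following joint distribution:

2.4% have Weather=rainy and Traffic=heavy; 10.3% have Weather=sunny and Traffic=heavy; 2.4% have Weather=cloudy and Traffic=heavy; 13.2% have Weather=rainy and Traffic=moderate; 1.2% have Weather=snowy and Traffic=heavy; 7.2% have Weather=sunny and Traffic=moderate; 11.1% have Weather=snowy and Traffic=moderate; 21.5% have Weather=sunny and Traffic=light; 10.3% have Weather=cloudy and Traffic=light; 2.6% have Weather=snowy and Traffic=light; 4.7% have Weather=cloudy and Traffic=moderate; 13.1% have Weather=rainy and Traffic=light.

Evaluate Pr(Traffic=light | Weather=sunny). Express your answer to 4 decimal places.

P(Weather=sunny) = 0.215 + 0.072 + 0.103 = 0.390.
P(Traffic=light | Weather=sunny) = 0.215/0.390 = 0.5513.

0.5513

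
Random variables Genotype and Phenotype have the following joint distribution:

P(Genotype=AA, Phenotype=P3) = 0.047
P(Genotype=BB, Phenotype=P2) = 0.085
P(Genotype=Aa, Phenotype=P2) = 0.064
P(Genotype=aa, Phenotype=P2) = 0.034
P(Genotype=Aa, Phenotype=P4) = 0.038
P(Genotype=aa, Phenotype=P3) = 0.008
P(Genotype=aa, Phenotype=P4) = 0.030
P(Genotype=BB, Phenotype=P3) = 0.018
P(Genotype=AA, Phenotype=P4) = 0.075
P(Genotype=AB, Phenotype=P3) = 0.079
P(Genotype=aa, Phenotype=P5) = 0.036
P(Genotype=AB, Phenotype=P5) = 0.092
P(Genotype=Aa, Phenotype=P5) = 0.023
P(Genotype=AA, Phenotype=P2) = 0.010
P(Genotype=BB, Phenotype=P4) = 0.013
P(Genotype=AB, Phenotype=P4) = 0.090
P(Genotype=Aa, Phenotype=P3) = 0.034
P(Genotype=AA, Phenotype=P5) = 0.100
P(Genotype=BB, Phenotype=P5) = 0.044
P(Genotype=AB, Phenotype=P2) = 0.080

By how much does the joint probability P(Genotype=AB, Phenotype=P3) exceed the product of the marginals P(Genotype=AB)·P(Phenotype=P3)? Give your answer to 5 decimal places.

P(Genotype=AB) = 0.080 + 0.079 + 0.090 + 0.092 = 0.341.
P(Phenotype=P3) = 0.047 + 0.034 + 0.008 + 0.079 + 0.018 = 0.186.
P(Genotype=AB, Phenotype=P3) − P(Genotype=AB)P(Phenotype=P3) = 0.079 − 0.341×0.186 = 0.01557.

0.01557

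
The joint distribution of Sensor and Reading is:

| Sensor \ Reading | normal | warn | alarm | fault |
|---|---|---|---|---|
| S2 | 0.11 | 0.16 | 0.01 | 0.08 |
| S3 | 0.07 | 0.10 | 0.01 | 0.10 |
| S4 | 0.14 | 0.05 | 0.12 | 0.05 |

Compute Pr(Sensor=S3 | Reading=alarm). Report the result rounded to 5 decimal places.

0.07143

P(Reading=alarm) = 0.01 + 0.01 + 0.12 = 0.14.
P(Sensor=S3 | Reading=alarm) = 0.01/0.14 = 0.07143.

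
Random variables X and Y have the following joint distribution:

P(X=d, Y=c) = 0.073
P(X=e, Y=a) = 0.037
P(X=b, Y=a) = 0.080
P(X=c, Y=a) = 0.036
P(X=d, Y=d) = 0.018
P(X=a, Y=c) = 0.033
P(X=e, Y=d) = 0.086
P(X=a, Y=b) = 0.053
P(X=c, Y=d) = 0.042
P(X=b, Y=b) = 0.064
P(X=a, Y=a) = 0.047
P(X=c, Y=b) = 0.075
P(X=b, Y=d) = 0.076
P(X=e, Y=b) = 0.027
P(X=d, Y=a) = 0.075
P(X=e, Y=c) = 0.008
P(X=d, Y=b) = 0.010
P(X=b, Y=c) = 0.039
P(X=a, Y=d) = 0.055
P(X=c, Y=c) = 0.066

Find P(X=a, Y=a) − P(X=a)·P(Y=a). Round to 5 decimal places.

P(X=a) = 0.047 + 0.053 + 0.033 + 0.055 = 0.188.
P(Y=a) = 0.047 + 0.080 + 0.036 + 0.075 + 0.037 = 0.275.
P(X=a, Y=a) − P(X=a)P(Y=a) = 0.047 − 0.188×0.275 = -0.00470.

-0.00470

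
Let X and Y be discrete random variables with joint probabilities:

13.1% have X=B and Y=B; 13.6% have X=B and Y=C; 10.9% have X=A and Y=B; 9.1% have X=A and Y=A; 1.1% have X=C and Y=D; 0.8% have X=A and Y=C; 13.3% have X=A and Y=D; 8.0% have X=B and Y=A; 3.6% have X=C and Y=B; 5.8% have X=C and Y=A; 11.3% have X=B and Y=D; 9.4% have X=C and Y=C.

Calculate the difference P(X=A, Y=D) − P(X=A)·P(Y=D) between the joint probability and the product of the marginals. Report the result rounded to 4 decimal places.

0.0454

P(X=A) = 0.091 + 0.109 + 0.008 + 0.133 = 0.341.
P(Y=D) = 0.133 + 0.113 + 0.011 = 0.257.
P(X=A, Y=D) − P(X=A)P(Y=D) = 0.133 − 0.341×0.257 = 0.0454.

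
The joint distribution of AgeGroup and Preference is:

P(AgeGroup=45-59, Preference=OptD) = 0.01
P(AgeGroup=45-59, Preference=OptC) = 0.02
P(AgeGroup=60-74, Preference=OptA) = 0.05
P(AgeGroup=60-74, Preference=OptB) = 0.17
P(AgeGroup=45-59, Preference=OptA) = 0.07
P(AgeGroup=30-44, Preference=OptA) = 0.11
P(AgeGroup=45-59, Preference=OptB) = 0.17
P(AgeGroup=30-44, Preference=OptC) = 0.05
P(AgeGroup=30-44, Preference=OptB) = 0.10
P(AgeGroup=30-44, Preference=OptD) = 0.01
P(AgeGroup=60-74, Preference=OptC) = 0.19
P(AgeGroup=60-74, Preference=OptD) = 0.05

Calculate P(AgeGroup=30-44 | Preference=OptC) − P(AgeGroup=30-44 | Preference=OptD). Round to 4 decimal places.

0.0495

P(Preference=OptC) = 0.05 + 0.02 + 0.19 = 0.26; P(AgeGroup=30-44 | Preference=OptC) = 0.05/0.26 = 0.19231.
P(Preference=OptD) = 0.01 + 0.01 + 0.05 = 0.07; P(AgeGroup=30-44 | Preference=OptD) = 0.01/0.07 = 0.14286.
Difference = 0.0495.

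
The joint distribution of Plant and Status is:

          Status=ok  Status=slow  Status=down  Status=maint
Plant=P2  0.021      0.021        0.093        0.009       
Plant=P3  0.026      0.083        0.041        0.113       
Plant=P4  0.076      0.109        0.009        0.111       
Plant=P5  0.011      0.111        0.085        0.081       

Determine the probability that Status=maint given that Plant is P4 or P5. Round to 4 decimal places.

P(Plant=P4) = 0.076 + 0.109 + 0.009 + 0.111 = 0.305.
P(Plant=P5) = 0.011 + 0.111 + 0.085 + 0.081 = 0.288.
P(Plant ∈ {P4, P5}) = 0.305 + 0.288 = 0.593; P(Status=maint, Plant ∈ {P4, P5}) = 0.111 + 0.081 = 0.192.
P(Status=maint | Plant ∈ {P4, P5}) = 0.192/0.593 = 0.3238.

0.3238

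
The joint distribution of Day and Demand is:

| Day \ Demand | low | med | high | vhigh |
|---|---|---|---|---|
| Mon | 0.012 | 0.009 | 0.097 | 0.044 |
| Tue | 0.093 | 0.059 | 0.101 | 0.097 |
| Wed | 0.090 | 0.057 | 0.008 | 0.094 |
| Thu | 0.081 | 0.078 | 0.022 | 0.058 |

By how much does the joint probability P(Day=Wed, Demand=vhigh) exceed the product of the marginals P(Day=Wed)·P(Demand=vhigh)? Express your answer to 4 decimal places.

0.0210

P(Day=Wed) = 0.090 + 0.057 + 0.008 + 0.094 = 0.249.
P(Demand=vhigh) = 0.044 + 0.097 + 0.094 + 0.058 = 0.293.
P(Day=Wed, Demand=vhigh) − P(Day=Wed)P(Demand=vhigh) = 0.094 − 0.249×0.293 = 0.0210.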